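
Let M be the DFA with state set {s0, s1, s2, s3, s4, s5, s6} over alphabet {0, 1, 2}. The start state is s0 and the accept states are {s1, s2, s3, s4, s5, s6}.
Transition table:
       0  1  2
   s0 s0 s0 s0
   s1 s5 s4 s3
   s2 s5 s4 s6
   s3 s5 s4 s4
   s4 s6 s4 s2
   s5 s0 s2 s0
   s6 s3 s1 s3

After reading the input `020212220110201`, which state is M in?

s0

s0 --0--> s0
s0 --2--> s0
s0 --0--> s0
s0 --2--> s0
s0 --1--> s0
s0 --2--> s0
s0 --2--> s0
s0 --2--> s0
s0 --0--> s0
s0 --1--> s0
s0 --1--> s0
s0 --0--> s0
s0 --2--> s0
s0 --0--> s0
s0 --1--> s0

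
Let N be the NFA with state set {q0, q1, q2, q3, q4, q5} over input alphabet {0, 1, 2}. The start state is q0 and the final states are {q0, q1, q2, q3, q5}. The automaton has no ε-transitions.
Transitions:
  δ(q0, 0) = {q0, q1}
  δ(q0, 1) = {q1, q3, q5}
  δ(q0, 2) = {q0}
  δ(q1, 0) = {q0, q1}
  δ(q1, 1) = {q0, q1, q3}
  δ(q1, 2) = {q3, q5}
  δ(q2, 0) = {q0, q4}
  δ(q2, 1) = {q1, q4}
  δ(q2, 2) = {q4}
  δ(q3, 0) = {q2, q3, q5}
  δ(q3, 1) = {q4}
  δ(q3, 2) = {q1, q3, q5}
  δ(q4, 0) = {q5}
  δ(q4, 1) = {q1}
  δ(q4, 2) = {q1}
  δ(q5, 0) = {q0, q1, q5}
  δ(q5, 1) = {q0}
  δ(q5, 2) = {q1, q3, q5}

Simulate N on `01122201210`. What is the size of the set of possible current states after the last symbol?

Start: {q0}
read 0: {q0, q1}
read 1: {q0, q1, q3, q5}
read 1: {q0, q1, q3, q4, q5}
read 2: {q0, q1, q3, q5}
read 2: {q0, q1, q3, q5}
read 2: {q0, q1, q3, q5}
read 0: {q0, q1, q2, q3, q5}
read 1: {q0, q1, q3, q4, q5}
read 2: {q0, q1, q3, q5}
read 1: {q0, q1, q3, q4, q5}
read 0: {q0, q1, q2, q3, q5}
Final reachable set {q0, q1, q2, q3, q5} has 5 states.

5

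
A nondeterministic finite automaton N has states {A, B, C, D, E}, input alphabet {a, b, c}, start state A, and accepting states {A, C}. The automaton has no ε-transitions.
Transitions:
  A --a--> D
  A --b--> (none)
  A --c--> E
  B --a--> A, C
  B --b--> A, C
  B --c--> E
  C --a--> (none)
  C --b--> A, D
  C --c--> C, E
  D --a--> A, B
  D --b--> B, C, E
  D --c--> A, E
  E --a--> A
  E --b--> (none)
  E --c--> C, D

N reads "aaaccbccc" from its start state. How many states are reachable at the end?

4

Start: {A}
read a: {D}
read a: {A, B}
read a: {A, C, D}
read c: {A, C, E}
read c: {C, D, E}
read b: {A, B, C, D, E}
read c: {A, C, D, E}
read c: {A, C, D, E}
read c: {A, C, D, E}
Final reachable set {A, C, D, E} has 4 states.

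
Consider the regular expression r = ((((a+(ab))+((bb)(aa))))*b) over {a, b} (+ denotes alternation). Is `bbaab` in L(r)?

yes

Split as bbaa·b: (((a+(ab))+((bb)(aa))))* matches bbaa and b matches b.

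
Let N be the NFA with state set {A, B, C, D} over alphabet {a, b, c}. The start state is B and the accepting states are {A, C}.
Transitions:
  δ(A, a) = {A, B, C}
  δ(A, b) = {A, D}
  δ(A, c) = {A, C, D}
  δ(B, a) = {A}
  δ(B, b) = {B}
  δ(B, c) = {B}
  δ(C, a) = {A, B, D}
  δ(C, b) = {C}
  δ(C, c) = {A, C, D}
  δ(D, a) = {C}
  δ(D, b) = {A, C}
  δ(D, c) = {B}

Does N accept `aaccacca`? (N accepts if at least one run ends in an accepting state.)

Start: {B}
read a: {A}
read a: {A, B, C}
read c: {A, B, C, D}
read c: {A, B, C, D}
read a: {A, B, C, D}
read c: {A, B, C, D}
read c: {A, B, C, D}
read a: {A, B, C, D}
Reachable ∩ accepting = {A, C} — nonempty.

accepted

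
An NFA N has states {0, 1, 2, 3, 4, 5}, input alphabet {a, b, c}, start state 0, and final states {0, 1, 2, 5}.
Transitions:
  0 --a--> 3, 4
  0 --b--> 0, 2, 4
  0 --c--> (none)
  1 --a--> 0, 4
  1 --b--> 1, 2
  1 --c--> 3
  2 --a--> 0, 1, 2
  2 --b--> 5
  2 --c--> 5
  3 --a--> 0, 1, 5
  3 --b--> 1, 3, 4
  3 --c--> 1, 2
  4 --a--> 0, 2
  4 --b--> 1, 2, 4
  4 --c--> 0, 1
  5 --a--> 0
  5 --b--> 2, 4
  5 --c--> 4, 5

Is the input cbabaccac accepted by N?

rejected

Start: {0}
read c: {}
The reachable set is empty and stays empty for the remaining 8 symbols.
Reachable ∩ accepting = {} — empty.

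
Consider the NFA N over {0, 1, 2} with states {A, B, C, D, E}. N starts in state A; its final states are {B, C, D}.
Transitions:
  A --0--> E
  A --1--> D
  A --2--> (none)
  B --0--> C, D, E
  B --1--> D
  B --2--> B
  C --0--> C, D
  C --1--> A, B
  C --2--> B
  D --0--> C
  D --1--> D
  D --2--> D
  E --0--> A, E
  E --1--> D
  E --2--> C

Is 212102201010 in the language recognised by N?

rejected

Start: {A}
read 2: {}
The reachable set is empty and stays empty for the remaining 11 symbols.
Reachable ∩ accepting = {} — empty.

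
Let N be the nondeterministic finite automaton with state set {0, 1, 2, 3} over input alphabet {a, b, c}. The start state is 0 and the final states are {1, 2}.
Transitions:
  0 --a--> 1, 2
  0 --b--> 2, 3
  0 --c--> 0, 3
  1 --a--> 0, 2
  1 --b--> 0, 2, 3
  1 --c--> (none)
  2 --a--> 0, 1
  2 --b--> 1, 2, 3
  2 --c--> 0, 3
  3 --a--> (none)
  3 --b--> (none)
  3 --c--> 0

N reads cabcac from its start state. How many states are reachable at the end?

2

Start: {0}
read c: {0, 3}
read a: {1, 2}
read b: {0, 1, 2, 3}
read c: {0, 3}
read a: {1, 2}
read c: {0, 3}
Final reachable set {0, 3} has 2 states.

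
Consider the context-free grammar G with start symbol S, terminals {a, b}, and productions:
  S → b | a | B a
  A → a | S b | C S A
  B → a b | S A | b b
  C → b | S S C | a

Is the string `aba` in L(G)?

S ⇒ Ba ⇒ aba

yes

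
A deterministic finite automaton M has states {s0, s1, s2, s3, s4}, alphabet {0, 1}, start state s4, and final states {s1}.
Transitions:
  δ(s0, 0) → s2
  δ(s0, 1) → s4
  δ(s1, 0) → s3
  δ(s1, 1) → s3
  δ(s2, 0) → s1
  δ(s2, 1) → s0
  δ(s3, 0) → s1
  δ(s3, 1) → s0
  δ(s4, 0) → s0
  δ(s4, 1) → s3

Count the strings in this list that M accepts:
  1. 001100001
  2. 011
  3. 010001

0

001100001: rejected
011: rejected
010001: rejected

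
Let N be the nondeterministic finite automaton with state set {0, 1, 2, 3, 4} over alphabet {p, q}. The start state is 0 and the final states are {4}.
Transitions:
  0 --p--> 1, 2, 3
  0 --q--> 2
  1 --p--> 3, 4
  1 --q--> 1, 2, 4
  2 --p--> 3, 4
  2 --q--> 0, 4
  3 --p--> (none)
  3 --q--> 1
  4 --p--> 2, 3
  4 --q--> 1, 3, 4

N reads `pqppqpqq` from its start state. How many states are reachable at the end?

5

Start: {0}
read p: {1, 2, 3}
read q: {0, 1, 2, 4}
read p: {1, 2, 3, 4}
read p: {2, 3, 4}
read q: {0, 1, 3, 4}
read p: {1, 2, 3, 4}
read q: {0, 1, 2, 3, 4}
read q: {0, 1, 2, 3, 4}
Final reachable set {0, 1, 2, 3, 4} has 5 states.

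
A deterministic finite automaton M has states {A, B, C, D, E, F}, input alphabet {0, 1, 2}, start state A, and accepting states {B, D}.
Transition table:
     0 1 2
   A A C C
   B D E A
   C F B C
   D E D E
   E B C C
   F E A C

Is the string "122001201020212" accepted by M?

A --1--> C
C --2--> C
C --2--> C
C --0--> F
F --0--> E
E --1--> C
C --2--> C
C --0--> F
F --1--> A
A --0--> A
A --2--> C
C --0--> F
F --2--> C
C --1--> B
B --2--> A
End in state A, which is not an accepting state.

rejected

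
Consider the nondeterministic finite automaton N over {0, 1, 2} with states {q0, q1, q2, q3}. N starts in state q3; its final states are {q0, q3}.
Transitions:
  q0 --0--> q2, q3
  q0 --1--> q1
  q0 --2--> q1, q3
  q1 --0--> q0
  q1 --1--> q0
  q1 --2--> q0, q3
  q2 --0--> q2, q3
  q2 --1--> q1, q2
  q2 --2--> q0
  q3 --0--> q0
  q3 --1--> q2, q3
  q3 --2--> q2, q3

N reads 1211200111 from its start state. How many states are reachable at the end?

4

Start: {q3}
read 1: {q2, q3}
read 2: {q0, q2, q3}
read 1: {q1, q2, q3}
read 1: {q0, q1, q2, q3}
read 2: {q0, q1, q2, q3}
read 0: {q0, q2, q3}
read 0: {q0, q2, q3}
read 1: {q1, q2, q3}
read 1: {q0, q1, q2, q3}
read 1: {q0, q1, q2, q3}
Final reachable set {q0, q1, q2, q3} has 4 states.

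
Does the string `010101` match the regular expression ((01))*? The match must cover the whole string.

yes

Split into 3 pieces 01 · 01 · 01; each matches (01).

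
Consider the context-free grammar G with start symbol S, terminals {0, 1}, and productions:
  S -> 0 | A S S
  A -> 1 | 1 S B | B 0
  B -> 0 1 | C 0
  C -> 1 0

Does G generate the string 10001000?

yes

S ⇒ ASS ⇒ B0SS ⇒ C00SS ⇒ 1000SS ⇒ 1000ASSS ⇒ 10001SSS ⇒ 100010SS ⇒ 1000100S ⇒ 10001000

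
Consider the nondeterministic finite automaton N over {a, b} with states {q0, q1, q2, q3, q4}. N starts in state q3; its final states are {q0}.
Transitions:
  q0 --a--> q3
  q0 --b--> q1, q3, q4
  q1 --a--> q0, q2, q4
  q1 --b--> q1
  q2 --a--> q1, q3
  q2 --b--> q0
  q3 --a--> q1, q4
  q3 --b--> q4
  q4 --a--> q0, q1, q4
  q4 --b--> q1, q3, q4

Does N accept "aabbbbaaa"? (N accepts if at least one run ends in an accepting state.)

Start: {q3}
read a: {q1, q4}
read a: {q0, q1, q2, q4}
read b: {q0, q1, q3, q4}
read b: {q1, q3, q4}
read b: {q1, q3, q4}
read b: {q1, q3, q4}
read a: {q0, q1, q2, q4}
read a: {q0, q1, q2, q3, q4}
read a: {q0, q1, q2, q3, q4}
Reachable ∩ accepting = {q0} — nonempty.

accepted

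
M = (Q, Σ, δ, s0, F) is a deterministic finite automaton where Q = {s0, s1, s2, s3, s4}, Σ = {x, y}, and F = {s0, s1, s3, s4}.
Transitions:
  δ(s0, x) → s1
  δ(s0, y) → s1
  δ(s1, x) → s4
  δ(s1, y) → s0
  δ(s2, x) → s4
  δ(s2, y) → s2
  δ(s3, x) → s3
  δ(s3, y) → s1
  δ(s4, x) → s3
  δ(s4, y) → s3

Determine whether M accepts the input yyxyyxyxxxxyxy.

s0 --y--> s1
s1 --y--> s0
s0 --x--> s1
s1 --y--> s0
s0 --y--> s1
s1 --x--> s4
s4 --y--> s3
s3 --x--> s3
s3 --x--> s3
s3 --x--> s3
s3 --x--> s3
s3 --y--> s1
s1 --x--> s4
s4 --y--> s3
End in state s3, which is an accepting state.

accepted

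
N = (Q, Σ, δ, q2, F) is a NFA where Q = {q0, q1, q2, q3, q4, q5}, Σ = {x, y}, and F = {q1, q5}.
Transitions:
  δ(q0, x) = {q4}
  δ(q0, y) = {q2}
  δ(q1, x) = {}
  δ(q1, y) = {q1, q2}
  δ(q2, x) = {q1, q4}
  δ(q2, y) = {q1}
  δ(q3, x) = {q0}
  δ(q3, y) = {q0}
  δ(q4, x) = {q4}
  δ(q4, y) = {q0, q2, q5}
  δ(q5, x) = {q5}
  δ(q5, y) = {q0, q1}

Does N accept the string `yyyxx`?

Start: {q2}
read y: {q1}
read y: {q1, q2}
read y: {q1, q2}
read x: {q1, q4}
read x: {q4}
Reachable ∩ accepting = {} — empty.

rejected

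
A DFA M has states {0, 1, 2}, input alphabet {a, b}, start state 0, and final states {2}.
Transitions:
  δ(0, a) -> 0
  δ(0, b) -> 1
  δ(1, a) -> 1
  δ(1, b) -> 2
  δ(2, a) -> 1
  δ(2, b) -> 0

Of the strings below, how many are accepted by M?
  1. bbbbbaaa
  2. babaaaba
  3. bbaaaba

0

bbbbbaaa: rejected
babaaaba: rejected
bbaaaba: rejected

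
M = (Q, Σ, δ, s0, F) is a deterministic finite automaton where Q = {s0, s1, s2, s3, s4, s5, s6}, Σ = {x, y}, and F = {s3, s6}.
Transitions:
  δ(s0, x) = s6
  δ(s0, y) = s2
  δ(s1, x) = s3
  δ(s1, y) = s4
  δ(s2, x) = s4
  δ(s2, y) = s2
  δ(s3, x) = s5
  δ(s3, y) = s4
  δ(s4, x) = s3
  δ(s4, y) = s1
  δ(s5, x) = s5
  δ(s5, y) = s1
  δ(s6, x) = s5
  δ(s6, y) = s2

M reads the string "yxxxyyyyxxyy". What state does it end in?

s4

s0 --y--> s2
s2 --x--> s4
s4 --x--> s3
s3 --x--> s5
s5 --y--> s1
s1 --y--> s4
s4 --y--> s1
s1 --y--> s4
s4 --x--> s3
s3 --x--> s5
s5 --y--> s1
s1 --y--> s4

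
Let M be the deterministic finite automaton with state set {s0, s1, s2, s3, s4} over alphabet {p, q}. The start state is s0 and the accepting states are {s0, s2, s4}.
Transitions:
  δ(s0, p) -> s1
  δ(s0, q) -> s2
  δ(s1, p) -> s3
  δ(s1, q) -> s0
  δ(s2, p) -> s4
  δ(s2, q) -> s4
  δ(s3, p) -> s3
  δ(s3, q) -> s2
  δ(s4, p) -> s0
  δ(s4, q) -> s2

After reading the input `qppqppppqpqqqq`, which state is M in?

s0 --q--> s2
s2 --p--> s4
s4 --p--> s0
s0 --q--> s2
s2 --p--> s4
s4 --p--> s0
s0 --p--> s1
s1 --p--> s3
s3 --q--> s2
s2 --p--> s4
s4 --q--> s2
s2 --q--> s4
s4 --q--> s2
s2 --q--> s4

s4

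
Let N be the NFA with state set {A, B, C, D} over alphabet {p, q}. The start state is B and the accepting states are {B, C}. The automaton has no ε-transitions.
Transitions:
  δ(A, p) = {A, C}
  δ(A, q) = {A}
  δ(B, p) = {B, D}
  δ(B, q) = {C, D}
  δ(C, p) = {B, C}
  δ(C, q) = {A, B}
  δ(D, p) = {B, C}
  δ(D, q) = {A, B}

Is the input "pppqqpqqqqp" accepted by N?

accepted

Start: {B}
read p: {B, D}
read p: {B, C, D}
read p: {B, C, D}
read q: {A, B, C, D}
read q: {A, B, C, D}
read p: {A, B, C, D}
read q: {A, B, C, D}
read q: {A, B, C, D}
read q: {A, B, C, D}
read q: {A, B, C, D}
read p: {A, B, C, D}
Reachable ∩ accepting = {B, C} — nonempty.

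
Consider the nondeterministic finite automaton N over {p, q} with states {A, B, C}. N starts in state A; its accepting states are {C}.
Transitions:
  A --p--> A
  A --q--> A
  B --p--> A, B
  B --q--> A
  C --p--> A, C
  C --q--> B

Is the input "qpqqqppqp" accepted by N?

rejected

Start: {A}
read q: {A}
read p: {A}
read q: {A}
read q: {A}
read q: {A}
read p: {A}
read p: {A}
read q: {A}
read p: {A}
Reachable ∩ accepting = {} — empty.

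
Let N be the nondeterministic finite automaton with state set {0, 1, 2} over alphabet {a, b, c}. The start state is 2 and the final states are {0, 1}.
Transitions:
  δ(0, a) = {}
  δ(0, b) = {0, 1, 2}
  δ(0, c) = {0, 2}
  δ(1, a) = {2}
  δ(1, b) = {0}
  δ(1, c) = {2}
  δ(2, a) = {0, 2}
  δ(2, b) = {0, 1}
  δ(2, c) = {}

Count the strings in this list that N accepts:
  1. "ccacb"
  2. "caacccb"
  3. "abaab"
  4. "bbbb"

"ccacb": rejected
"caacccb": rejected
"abaab": accepted
"bbbb": accepted

2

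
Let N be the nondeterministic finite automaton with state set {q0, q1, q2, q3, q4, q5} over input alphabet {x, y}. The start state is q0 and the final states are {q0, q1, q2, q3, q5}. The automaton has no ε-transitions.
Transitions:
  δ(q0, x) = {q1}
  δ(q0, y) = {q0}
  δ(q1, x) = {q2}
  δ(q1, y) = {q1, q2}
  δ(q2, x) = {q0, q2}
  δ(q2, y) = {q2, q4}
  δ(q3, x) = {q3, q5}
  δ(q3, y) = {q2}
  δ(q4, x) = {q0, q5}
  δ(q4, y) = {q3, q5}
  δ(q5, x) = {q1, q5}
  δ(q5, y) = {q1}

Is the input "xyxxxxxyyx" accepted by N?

Start: {q0}
read x: {q1}
read y: {q1, q2}
read x: {q0, q2}
read x: {q0, q1, q2}
read x: {q0, q1, q2}
read x: {q0, q1, q2}
read x: {q0, q1, q2}
read y: {q0, q1, q2, q4}
read y: {q0, q1, q2, q3, q4, q5}
read x: {q0, q1, q2, q3, q5}
Reachable ∩ accepting = {q0, q1, q2, q3, q5} — nonempty.

accepted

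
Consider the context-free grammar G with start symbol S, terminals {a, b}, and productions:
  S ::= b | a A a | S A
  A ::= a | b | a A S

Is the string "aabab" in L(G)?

no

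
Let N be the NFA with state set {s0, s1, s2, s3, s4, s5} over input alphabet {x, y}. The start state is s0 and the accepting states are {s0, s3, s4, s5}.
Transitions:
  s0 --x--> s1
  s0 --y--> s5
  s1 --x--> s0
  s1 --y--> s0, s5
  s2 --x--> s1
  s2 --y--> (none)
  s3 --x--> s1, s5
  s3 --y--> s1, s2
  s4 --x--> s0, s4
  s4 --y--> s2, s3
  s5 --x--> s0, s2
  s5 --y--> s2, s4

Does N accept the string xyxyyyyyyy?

Start: {s0}
read x: {s1}
read y: {s0, s5}
read x: {s0, s1, s2}
read y: {s0, s5}
read y: {s2, s4, s5}
read y: {s2, s3, s4}
read y: {s1, s2, s3}
read y: {s0, s1, s2, s5}
read y: {s0, s2, s4, s5}
read y: {s2, s3, s4, s5}
Reachable ∩ accepting = {s3, s4, s5} — nonempty.

accepted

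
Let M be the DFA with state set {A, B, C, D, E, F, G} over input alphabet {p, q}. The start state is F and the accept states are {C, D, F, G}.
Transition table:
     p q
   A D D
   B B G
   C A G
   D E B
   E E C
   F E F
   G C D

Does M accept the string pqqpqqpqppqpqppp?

accepted

F --p--> E
E --q--> C
C --q--> G
G --p--> C
C --q--> G
G --q--> D
D --p--> E
E --q--> C
C --p--> A
A --p--> D
D --q--> B
B --p--> B
B --q--> G
G --p--> C
C --p--> A
A --p--> D
End in state D, which is an accepting state.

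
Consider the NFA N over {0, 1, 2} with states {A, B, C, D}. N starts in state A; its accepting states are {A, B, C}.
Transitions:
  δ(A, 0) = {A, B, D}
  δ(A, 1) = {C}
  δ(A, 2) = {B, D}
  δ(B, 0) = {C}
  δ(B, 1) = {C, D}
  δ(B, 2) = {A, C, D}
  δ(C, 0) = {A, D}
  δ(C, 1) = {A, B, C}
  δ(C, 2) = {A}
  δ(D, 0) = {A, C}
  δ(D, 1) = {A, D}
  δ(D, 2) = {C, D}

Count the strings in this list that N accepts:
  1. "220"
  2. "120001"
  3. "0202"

3

"220": accepted
"120001": accepted
"0202": accepted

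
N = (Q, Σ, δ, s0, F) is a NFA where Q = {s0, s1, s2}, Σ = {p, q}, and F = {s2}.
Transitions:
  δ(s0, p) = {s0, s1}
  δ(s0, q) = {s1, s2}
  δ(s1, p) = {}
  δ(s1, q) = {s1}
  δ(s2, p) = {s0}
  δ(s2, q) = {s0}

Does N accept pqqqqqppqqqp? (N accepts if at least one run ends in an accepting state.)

Start: {s0}
read p: {s0, s1}
read q: {s1, s2}
read q: {s0, s1}
read q: {s1, s2}
read q: {s0, s1}
read q: {s1, s2}
read p: {s0}
read p: {s0, s1}
read q: {s1, s2}
read q: {s0, s1}
read q: {s1, s2}
read p: {s0}
Reachable ∩ accepting = {} — empty.

rejected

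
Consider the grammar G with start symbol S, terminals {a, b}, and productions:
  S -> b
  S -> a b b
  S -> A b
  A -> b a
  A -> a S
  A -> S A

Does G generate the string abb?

S ⇒ Ab ⇒ aSb ⇒ abb

yes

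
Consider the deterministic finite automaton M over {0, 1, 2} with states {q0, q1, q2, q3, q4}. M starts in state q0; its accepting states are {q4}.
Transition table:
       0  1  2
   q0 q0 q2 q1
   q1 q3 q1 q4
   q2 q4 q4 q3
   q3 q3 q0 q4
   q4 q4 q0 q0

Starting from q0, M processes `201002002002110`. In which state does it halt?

q4

q0 --2--> q1
q1 --0--> q3
q3 --1--> q0
q0 --0--> q0
q0 --0--> q0
q0 --2--> q1
q1 --0--> q3
q3 --0--> q3
q3 --2--> q4
q4 --0--> q4
q4 --0--> q4
q4 --2--> q0
q0 --1--> q2
q2 --1--> q4
q4 --0--> q4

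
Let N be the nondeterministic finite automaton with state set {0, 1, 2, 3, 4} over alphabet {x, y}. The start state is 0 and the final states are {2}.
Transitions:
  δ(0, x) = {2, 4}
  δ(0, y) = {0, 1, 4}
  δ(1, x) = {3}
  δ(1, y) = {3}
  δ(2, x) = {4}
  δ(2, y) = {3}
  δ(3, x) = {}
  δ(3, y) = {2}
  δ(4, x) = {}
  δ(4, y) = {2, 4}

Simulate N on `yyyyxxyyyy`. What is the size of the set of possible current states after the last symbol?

Start: {0}
read y: {0, 1, 4}
read y: {0, 1, 2, 3, 4}
read y: {0, 1, 2, 3, 4}
read y: {0, 1, 2, 3, 4}
read x: {2, 3, 4}
read x: {4}
read y: {2, 4}
read y: {2, 3, 4}
read y: {2, 3, 4}
read y: {2, 3, 4}
Final reachable set {2, 3, 4} has 3 states.

3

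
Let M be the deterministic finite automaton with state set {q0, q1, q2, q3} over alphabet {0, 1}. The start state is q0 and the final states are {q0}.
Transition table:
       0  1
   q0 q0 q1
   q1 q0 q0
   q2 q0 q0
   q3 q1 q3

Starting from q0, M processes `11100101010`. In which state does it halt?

q0

q0 --1--> q1
q1 --1--> q0
q0 --1--> q1
q1 --0--> q0
q0 --0--> q0
q0 --1--> q1
q1 --0--> q0
q0 --1--> q1
q1 --0--> q0
q0 --1--> q1
q1 --0--> q0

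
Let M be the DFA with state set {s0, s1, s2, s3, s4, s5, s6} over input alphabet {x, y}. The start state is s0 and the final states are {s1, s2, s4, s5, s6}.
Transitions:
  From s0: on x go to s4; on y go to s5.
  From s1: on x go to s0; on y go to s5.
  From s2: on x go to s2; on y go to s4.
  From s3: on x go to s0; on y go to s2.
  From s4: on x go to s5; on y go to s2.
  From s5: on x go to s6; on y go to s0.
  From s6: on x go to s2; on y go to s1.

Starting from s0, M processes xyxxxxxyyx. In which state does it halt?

s0 --x--> s4
s4 --y--> s2
s2 --x--> s2
s2 --x--> s2
s2 --x--> s2
s2 --x--> s2
s2 --x--> s2
s2 --y--> s4
s4 --y--> s2
s2 --x--> s2

s2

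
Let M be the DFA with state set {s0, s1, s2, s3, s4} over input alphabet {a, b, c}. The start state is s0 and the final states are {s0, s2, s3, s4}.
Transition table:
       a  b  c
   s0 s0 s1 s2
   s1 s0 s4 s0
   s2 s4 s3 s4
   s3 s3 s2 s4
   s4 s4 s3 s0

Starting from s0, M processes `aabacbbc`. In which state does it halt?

s0 --a--> s0
s0 --a--> s0
s0 --b--> s1
s1 --a--> s0
s0 --c--> s2
s2 --b--> s3
s3 --b--> s2
s2 --c--> s4

s4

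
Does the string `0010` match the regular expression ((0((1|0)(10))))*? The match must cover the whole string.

yes

Split into 1 piece 0010; each matches (0((1|0)(10))).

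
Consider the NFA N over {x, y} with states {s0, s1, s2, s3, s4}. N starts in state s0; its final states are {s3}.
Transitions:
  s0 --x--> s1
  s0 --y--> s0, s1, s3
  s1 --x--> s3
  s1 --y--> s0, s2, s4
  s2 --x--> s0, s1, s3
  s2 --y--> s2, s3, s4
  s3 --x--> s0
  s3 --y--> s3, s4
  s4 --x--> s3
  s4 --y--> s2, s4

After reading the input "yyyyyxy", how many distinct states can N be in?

5

Start: {s0}
read y: {s0, s1, s3}
read y: {s0, s1, s2, s3, s4}
read y: {s0, s1, s2, s3, s4}
read y: {s0, s1, s2, s3, s4}
read y: {s0, s1, s2, s3, s4}
read x: {s0, s1, s3}
read y: {s0, s1, s2, s3, s4}
Final reachable set {s0, s1, s2, s3, s4} has 5 states.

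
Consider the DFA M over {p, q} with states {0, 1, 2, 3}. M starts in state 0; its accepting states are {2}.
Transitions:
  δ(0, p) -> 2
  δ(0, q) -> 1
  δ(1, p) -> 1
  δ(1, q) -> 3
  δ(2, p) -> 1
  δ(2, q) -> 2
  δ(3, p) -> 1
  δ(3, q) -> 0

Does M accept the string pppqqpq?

0 --p--> 2
2 --p--> 1
1 --p--> 1
1 --q--> 3
3 --q--> 0
0 --p--> 2
2 --q--> 2
End in state 2, which is an accepting state.

accepted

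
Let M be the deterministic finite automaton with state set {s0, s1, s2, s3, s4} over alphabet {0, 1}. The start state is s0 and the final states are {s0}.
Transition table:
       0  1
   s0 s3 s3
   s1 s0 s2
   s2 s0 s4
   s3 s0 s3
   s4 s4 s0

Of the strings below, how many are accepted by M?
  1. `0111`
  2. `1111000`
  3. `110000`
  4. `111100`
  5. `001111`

`0111`: rejected
`1111000`: accepted
`110000`: rejected
`111100`: rejected
`001111`: rejected

1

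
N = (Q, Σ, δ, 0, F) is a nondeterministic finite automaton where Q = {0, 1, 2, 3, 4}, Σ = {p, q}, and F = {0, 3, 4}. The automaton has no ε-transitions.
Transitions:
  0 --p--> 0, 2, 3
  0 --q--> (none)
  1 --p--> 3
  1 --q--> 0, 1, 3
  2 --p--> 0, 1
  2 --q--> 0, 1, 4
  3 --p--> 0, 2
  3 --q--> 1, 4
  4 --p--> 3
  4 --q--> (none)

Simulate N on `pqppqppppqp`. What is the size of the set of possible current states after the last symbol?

Start: {0}
read p: {0, 2, 3}
read q: {0, 1, 4}
read p: {0, 2, 3}
read p: {0, 1, 2, 3}
read q: {0, 1, 3, 4}
read p: {0, 2, 3}
read p: {0, 1, 2, 3}
read p: {0, 1, 2, 3}
read p: {0, 1, 2, 3}
read q: {0, 1, 3, 4}
read p: {0, 2, 3}
Final reachable set {0, 2, 3} has 3 states.

3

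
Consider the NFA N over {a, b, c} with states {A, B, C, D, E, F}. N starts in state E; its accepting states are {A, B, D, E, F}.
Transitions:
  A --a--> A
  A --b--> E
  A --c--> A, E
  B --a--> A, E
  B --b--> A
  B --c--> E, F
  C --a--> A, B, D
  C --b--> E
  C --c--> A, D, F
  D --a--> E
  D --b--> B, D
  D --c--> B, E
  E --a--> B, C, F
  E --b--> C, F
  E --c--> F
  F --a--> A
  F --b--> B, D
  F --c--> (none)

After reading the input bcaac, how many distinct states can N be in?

4

Start: {E}
read b: {C, F}
read c: {A, D, F}
read a: {A, E}
read a: {A, B, C, F}
read c: {A, D, E, F}
Final reachable set {A, D, E, F} has 4 states.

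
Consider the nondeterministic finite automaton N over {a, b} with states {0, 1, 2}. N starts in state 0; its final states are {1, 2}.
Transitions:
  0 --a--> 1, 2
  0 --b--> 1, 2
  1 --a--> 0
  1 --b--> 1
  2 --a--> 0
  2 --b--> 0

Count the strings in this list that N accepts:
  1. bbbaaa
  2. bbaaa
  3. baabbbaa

bbbaaa: rejected
bbaaa: accepted
baabbbaa: accepted

2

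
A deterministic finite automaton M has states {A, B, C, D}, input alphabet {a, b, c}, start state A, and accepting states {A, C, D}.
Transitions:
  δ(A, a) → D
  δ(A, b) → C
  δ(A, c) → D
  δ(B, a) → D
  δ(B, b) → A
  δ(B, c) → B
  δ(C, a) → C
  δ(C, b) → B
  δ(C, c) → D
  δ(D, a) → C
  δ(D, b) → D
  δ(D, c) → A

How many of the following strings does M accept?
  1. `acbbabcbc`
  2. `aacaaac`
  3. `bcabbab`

`acbbabcbc`: accepted
`aacaaac`: accepted
`bcabbab`: accepted

3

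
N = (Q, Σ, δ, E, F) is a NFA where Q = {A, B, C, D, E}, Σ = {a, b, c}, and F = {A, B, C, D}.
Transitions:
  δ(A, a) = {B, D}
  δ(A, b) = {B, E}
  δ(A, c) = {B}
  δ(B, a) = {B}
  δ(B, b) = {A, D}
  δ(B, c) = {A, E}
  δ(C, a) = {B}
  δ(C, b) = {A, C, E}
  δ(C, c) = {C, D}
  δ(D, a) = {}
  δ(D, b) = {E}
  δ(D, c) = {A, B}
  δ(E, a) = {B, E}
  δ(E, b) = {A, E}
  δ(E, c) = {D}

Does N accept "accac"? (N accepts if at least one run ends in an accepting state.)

Start: {E}
read a: {B, E}
read c: {A, D, E}
read c: {A, B, D}
read a: {B, D}
read c: {A, B, E}
Reachable ∩ accepting = {A, B} — nonempty.

accepted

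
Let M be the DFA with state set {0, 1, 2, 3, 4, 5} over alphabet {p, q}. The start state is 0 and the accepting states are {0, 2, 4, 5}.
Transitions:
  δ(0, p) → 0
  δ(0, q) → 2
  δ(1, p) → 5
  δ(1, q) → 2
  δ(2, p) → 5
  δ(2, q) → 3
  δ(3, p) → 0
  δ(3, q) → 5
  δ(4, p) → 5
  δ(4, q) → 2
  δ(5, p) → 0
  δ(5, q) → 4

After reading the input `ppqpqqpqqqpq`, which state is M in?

0 --p--> 0
0 --p--> 0
0 --q--> 2
2 --p--> 5
5 --q--> 4
4 --q--> 2
2 --p--> 5
5 --q--> 4
4 --q--> 2
2 --q--> 3
3 --p--> 0
0 --q--> 2

2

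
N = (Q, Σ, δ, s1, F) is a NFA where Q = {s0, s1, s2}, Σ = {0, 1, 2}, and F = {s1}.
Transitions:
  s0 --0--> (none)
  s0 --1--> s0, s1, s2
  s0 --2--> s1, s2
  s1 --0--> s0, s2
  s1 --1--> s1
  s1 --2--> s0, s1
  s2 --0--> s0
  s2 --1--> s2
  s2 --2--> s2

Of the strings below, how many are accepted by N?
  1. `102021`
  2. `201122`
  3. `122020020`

`102021`: accepted
`201122`: accepted
`122020020`: rejected

2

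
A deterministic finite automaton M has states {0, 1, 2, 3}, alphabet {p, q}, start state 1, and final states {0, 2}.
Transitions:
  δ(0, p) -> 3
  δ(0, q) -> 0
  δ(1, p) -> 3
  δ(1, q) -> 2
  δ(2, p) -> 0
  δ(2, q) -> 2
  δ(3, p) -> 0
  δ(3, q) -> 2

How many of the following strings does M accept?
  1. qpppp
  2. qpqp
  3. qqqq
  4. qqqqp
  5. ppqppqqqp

qpppp: rejected
qpqp: rejected
qqqq: accepted
qqqqp: accepted
ppqppqqqp: rejected

2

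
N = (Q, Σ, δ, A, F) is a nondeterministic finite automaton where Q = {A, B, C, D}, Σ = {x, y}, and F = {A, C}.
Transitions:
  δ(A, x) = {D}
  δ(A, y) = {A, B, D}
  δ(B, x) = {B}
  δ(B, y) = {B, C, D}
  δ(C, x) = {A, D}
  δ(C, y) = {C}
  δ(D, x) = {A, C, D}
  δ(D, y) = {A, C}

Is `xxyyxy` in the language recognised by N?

Start: {A}
read x: {D}
read x: {A, C, D}
read y: {A, B, C, D}
read y: {A, B, C, D}
read x: {A, B, C, D}
read y: {A, B, C, D}
Reachable ∩ accepting = {A, C} — nonempty.

accepted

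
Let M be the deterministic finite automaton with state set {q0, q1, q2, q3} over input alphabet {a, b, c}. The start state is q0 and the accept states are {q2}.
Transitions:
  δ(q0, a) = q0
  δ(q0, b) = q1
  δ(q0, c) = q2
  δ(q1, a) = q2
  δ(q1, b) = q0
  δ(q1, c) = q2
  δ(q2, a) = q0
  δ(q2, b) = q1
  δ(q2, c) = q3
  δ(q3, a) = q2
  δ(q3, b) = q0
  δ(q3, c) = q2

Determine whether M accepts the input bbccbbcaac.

q0 --b--> q1
q1 --b--> q0
q0 --c--> q2
q2 --c--> q3
q3 --b--> q0
q0 --b--> q1
q1 --c--> q2
q2 --a--> q0
q0 --a--> q0
q0 --c--> q2
End in state q2, which is an accepting state.

accepted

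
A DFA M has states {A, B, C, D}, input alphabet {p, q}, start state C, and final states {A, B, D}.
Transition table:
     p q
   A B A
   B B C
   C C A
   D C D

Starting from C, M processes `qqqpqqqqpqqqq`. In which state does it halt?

A

C --q--> A
A --q--> A
A --q--> A
A --p--> B
B --q--> C
C --q--> A
A --q--> A
A --q--> A
A --p--> B
B --q--> C
C --q--> A
A --q--> A
A --q--> A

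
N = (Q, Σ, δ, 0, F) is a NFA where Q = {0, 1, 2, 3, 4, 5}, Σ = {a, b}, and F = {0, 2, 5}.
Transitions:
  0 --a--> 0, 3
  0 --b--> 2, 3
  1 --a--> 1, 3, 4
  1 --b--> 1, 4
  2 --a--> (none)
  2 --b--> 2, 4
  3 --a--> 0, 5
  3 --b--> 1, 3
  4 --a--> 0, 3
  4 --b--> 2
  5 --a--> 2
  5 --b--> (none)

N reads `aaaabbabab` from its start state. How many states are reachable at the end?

4

Start: {0}
read a: {0, 3}
read a: {0, 3, 5}
read a: {0, 2, 3, 5}
read a: {0, 2, 3, 5}
read b: {1, 2, 3, 4}
read b: {1, 2, 3, 4}
read a: {0, 1, 3, 4, 5}
read b: {1, 2, 3, 4}
read a: {0, 1, 3, 4, 5}
read b: {1, 2, 3, 4}
Final reachable set {1, 2, 3, 4} has 4 states.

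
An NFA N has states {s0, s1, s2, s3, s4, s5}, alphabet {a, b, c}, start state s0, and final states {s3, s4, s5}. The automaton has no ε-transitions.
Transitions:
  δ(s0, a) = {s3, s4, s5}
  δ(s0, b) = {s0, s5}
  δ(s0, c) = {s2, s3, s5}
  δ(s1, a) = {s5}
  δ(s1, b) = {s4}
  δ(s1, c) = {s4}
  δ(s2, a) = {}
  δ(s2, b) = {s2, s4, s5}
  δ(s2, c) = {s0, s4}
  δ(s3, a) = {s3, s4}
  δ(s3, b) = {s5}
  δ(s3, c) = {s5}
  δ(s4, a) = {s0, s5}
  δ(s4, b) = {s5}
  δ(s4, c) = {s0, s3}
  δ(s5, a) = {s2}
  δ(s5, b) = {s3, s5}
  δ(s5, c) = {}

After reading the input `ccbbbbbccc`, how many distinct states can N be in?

4

Start: {s0}
read c: {s2, s3, s5}
read c: {s0, s4, s5}
read b: {s0, s3, s5}
read b: {s0, s3, s5}
read b: {s0, s3, s5}
read b: {s0, s3, s5}
read b: {s0, s3, s5}
read c: {s2, s3, s5}
read c: {s0, s4, s5}
read c: {s0, s2, s3, s5}
Final reachable set {s0, s2, s3, s5} has 4 states.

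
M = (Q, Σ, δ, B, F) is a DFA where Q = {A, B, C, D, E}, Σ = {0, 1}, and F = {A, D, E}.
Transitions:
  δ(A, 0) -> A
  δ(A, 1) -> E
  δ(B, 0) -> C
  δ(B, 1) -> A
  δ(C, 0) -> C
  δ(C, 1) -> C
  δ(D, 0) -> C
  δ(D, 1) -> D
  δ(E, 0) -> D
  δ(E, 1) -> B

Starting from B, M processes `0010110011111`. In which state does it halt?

C

B --0--> C
C --0--> C
C --1--> C
C --0--> C
C --1--> C
C --1--> C
C --0--> C
C --0--> C
C --1--> C
C --1--> C
C --1--> C
C --1--> C
C --1--> C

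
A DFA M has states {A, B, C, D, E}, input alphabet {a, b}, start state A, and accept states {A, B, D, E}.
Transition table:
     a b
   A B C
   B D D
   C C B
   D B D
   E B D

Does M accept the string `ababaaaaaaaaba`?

A --a--> B
B --b--> D
D --a--> B
B --b--> D
D --a--> B
B --a--> D
D --a--> B
B --a--> D
D --a--> B
B --a--> D
D --a--> B
B --a--> D
D --b--> D
D --a--> B
End in state B, which is an accepting state.

accepted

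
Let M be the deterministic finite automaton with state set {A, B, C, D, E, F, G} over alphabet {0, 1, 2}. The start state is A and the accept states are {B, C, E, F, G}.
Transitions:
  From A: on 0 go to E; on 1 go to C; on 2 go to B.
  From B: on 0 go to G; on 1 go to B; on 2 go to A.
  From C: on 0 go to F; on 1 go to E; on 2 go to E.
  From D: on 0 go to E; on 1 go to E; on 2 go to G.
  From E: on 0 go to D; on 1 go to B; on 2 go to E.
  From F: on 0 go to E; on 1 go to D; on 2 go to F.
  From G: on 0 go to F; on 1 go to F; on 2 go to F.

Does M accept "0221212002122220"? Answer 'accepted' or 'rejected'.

A --0--> E
E --2--> E
E --2--> E
E --1--> B
B --2--> A
A --1--> C
C --2--> E
E --0--> D
D --0--> E
E --2--> E
E --1--> B
B --2--> A
A --2--> B
B --2--> A
A --2--> B
B --0--> G
End in state G, which is an accepting state.

accepted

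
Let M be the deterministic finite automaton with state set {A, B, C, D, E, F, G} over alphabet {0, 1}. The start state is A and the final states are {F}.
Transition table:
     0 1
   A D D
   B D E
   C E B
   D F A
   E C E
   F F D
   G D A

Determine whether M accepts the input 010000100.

accepted

A --0--> D
D --1--> A
A --0--> D
D --0--> F
F --0--> F
F --0--> F
F --1--> D
D --0--> F
F --0--> F
End in state F, which is an accepting state.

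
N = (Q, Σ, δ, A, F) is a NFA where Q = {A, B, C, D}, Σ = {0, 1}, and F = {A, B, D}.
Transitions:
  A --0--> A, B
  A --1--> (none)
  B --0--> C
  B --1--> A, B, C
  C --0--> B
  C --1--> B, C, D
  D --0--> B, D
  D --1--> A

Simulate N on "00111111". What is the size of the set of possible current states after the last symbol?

Start: {A}
read 0: {A, B}
read 0: {A, B, C}
read 1: {A, B, C, D}
read 1: {A, B, C, D}
read 1: {A, B, C, D}
read 1: {A, B, C, D}
read 1: {A, B, C, D}
read 1: {A, B, C, D}
Final reachable set {A, B, C, D} has 4 states.

4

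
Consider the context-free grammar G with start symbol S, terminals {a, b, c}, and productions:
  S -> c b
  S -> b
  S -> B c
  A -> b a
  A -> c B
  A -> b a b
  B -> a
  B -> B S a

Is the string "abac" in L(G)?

S ⇒ Bc ⇒ BSac ⇒ aSac ⇒ abac

yes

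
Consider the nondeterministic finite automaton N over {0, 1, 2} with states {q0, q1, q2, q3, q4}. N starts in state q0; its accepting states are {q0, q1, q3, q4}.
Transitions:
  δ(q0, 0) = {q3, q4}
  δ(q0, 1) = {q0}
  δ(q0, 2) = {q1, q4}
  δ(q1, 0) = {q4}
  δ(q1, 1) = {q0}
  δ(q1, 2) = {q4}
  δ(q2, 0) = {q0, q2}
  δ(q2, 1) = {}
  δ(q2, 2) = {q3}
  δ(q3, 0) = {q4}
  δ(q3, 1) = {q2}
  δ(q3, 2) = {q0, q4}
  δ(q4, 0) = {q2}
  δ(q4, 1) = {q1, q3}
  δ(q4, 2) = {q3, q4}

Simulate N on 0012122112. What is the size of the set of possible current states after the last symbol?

Start: {q0}
read 0: {q3, q4}
read 0: {q2, q4}
read 1: {q1, q3}
read 2: {q0, q4}
read 1: {q0, q1, q3}
read 2: {q0, q1, q4}
read 2: {q1, q3, q4}
read 1: {q0, q1, q2, q3}
read 1: {q0, q2}
read 2: {q1, q3, q4}
Final reachable set {q1, q3, q4} has 3 states.

3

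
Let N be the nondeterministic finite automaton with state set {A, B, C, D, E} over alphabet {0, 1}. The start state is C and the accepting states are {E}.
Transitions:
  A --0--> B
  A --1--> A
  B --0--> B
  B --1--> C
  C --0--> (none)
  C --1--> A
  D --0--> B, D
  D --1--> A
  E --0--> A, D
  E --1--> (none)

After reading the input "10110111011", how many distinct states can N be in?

1

Start: {C}
read 1: {A}
read 0: {B}
read 1: {C}
read 1: {A}
read 0: {B}
read 1: {C}
read 1: {A}
read 1: {A}
read 0: {B}
read 1: {C}
read 1: {A}
Final reachable set {A} has 1 state.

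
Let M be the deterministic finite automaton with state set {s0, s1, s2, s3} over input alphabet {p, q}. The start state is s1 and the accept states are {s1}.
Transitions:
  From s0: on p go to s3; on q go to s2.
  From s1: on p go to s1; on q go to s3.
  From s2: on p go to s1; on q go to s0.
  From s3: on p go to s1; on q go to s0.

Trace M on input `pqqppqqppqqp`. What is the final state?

s1 --p--> s1
s1 --q--> s3
s3 --q--> s0
s0 --p--> s3
s3 --p--> s1
s1 --q--> s3
s3 --q--> s0
s0 --p--> s3
s3 --p--> s1
s1 --q--> s3
s3 --q--> s0
s0 --p--> s3

s3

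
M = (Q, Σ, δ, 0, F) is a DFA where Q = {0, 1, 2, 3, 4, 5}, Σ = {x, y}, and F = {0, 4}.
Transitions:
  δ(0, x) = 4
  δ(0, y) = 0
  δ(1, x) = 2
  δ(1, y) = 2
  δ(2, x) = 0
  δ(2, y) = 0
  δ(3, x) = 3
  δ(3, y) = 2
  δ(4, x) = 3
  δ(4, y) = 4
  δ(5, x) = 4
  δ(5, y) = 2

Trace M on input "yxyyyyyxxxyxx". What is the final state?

4

0 --y--> 0
0 --x--> 4
4 --y--> 4
4 --y--> 4
4 --y--> 4
4 --y--> 4
4 --y--> 4
4 --x--> 3
3 --x--> 3
3 --x--> 3
3 --y--> 2
2 --x--> 0
0 --x--> 4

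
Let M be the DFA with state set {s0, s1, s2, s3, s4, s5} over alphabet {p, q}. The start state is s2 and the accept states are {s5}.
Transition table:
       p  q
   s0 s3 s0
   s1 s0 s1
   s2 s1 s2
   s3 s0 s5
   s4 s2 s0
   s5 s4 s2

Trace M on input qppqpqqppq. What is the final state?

s2 --q--> s2
s2 --p--> s1
s1 --p--> s0
s0 --q--> s0
s0 --p--> s3
s3 --q--> s5
s5 --q--> s2
s2 --p--> s1
s1 --p--> s0
s0 --q--> s0

s0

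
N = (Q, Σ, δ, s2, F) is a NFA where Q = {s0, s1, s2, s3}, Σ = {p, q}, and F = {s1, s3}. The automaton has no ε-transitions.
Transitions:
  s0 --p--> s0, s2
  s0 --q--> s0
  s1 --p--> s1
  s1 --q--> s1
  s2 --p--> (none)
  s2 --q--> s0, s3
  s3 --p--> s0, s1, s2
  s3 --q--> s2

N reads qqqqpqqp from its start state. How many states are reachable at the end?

2

Start: {s2}
read q: {s0, s3}
read q: {s0, s2}
read q: {s0, s3}
read q: {s0, s2}
read p: {s0, s2}
read q: {s0, s3}
read q: {s0, s2}
read p: {s0, s2}
Final reachable set {s0, s2} has 2 states.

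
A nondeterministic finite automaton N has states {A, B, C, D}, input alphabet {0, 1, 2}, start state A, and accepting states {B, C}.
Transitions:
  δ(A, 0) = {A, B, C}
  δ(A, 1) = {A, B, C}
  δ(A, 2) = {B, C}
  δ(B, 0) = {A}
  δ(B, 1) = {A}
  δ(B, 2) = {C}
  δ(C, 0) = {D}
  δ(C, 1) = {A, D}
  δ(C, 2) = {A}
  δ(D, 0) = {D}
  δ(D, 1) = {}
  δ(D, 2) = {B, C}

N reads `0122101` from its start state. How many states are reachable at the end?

4

Start: {A}
read 0: {A, B, C}
read 1: {A, B, C, D}
read 2: {A, B, C}
read 2: {A, B, C}
read 1: {A, B, C, D}
read 0: {A, B, C, D}
read 1: {A, B, C, D}
Final reachable set {A, B, C, D} has 4 states.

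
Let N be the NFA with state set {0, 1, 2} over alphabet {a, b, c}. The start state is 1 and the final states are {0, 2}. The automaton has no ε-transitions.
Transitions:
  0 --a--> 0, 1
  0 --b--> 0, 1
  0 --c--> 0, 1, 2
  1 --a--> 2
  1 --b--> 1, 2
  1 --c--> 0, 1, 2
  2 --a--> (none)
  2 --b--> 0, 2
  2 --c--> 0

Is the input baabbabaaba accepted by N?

rejected

Start: {1}
read b: {1, 2}
read a: {2}
read a: {}
The reachable set is empty and stays empty for the remaining 8 symbols.
Reachable ∩ accepting = {} — empty.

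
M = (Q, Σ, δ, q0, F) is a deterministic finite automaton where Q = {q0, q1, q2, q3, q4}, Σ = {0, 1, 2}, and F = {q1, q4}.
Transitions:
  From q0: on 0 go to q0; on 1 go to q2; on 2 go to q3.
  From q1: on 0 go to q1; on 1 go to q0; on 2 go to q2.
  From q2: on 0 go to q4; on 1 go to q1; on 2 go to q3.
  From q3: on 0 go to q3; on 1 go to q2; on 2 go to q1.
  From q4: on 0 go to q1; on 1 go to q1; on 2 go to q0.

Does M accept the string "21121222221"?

rejected

q0 --2--> q3
q3 --1--> q2
q2 --1--> q1
q1 --2--> q2
q2 --1--> q1
q1 --2--> q2
q2 --2--> q3
q3 --2--> q1
q1 --2--> q2
q2 --2--> q3
q3 --1--> q2
End in state q2, which is not an accepting state.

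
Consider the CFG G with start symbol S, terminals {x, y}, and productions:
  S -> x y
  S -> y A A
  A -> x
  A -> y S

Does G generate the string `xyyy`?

no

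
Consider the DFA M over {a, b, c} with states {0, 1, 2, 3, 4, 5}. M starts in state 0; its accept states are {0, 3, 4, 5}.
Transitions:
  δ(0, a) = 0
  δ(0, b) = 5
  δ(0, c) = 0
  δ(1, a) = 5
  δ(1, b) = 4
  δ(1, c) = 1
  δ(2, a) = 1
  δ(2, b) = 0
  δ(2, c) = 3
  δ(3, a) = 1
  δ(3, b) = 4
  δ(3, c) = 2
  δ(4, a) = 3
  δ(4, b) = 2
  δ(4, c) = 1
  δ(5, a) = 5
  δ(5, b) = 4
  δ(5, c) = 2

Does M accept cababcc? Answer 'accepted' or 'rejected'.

rejected

0 --c--> 0
0 --a--> 0
0 --b--> 5
5 --a--> 5
5 --b--> 4
4 --c--> 1
1 --c--> 1
End in state 1, which is not an accepting state.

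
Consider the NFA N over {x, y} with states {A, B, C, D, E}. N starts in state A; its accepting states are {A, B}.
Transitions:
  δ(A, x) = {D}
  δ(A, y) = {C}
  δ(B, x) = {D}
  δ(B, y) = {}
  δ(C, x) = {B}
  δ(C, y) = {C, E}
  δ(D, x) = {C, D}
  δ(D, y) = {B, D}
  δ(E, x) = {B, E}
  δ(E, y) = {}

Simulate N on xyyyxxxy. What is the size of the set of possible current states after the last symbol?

Start: {A}
read x: {D}
read y: {B, D}
read y: {B, D}
read y: {B, D}
read x: {C, D}
read x: {B, C, D}
read x: {B, C, D}
read y: {B, C, D, E}
Final reachable set {B, C, D, E} has 4 states.

4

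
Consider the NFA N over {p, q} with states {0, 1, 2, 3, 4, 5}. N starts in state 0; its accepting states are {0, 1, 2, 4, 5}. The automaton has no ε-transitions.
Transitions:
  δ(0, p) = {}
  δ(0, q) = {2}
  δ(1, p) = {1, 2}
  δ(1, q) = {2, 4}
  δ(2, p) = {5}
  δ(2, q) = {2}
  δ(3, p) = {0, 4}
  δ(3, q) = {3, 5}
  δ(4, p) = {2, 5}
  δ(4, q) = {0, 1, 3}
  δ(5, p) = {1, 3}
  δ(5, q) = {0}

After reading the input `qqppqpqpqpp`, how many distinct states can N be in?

Start: {0}
read q: {2}
read q: {2}
read p: {5}
read p: {1, 3}
read q: {2, 3, 4, 5}
read p: {0, 1, 2, 3, 4, 5}
read q: {0, 1, 2, 3, 4, 5}
read p: {0, 1, 2, 3, 4, 5}
read q: {0, 1, 2, 3, 4, 5}
read p: {0, 1, 2, 3, 4, 5}
read p: {0, 1, 2, 3, 4, 5}
Final reachable set {0, 1, 2, 3, 4, 5} has 6 states.

6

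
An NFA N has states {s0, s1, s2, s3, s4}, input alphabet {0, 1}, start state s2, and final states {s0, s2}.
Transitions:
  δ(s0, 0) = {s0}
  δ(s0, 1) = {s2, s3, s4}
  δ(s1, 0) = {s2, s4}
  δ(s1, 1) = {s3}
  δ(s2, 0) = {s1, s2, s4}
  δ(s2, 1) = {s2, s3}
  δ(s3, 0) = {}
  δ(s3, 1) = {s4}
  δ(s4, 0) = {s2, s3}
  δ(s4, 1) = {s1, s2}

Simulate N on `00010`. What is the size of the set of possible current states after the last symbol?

Start: {s2}
read 0: {s1, s2, s4}
read 0: {s1, s2, s3, s4}
read 0: {s1, s2, s3, s4}
read 1: {s1, s2, s3, s4}
read 0: {s1, s2, s3, s4}
Final reachable set {s1, s2, s3, s4} has 4 states.

4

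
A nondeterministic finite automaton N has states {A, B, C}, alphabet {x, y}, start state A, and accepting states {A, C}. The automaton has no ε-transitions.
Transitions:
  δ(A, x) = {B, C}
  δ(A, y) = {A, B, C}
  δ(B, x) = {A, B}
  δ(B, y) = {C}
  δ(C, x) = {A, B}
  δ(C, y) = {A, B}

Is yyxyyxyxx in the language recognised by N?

accepted

Start: {A}
read y: {A, B, C}
read y: {A, B, C}
read x: {A, B, C}
read y: {A, B, C}
read y: {A, B, C}
read x: {A, B, C}
read y: {A, B, C}
read x: {A, B, C}
read x: {A, B, C}
Reachable ∩ accepting = {A, C} — nonempty.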